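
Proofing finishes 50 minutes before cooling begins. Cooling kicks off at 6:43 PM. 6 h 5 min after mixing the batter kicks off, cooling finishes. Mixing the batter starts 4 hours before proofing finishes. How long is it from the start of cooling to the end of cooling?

1 hour 15 minutes

Proofing ends at 6:43 PM − 50 min = 5:53 PM.
Mixing the batter starts at 5:53 PM − 240 min = 1:53 PM.
Cooling ends at 1:53 PM + 365 min = 7:58 PM.
From 6:43 PM to 7:58 PM is 1 hour 15 minutes.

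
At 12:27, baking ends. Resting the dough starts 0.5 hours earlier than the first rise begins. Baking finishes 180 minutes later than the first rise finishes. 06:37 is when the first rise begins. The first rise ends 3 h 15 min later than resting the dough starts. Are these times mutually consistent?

No

Resting the dough starts at 06:37 − 30 min = 06:07.
The first rise ends at 06:07 + 195 min = 09:22.
Baking ends at 09:22 + 180 min = 12:22.
But baking is also said to end at 12:27 — a 5-minute conflict.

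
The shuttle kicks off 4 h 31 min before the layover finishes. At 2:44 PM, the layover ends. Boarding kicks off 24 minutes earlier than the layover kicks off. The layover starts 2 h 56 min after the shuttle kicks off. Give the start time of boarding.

12:45 PM

The shuttle starts at 2:44 PM − 271 min = 10:13 AM.
The layover starts at 10:13 AM + 176 min = 1:09 PM.
Boarding starts at 1:09 PM − 24 min = 12:45 PM.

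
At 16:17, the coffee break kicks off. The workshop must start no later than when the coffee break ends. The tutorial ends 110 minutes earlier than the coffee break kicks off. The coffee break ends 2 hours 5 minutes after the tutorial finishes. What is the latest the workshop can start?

The tutorial ends at 16:17 − 110 min = 14:27.
The coffee break ends at 14:27 + 125 min = 16:32.
The workshop is bounded by the coffee break, so the latest it can start is 16:32.

16:32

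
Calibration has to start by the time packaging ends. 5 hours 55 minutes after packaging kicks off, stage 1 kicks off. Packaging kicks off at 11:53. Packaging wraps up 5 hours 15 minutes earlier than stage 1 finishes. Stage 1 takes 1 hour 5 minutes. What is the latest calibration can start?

Stage 1 starts at 11:53 + 355 min = 17:48.
Stage 1 ends at 17:48 + 65 min = 18:53.
Packaging ends at 18:53 − 315 min = 13:38.
Calibration is bounded by packaging, so the latest it can start is 13:38.

13:38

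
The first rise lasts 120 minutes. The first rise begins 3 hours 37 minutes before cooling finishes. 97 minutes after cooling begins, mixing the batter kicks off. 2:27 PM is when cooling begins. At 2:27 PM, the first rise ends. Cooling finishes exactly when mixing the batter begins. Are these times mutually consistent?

Yes

Mixing the batter starts at 2:27 PM + 97 min = 4:04 PM.
So cooling ends at 4:04 PM.
The first rise starts at 4:04 PM − 217 min = 12:27 PM.
The first rise ends at 12:27 PM + 120 min = 2:27 PM.
That matches the stated 2:27 PM, so the schedule is consistent.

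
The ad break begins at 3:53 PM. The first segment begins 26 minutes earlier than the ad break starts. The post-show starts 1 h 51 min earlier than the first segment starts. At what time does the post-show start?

The first segment starts at 3:53 PM − 26 min = 3:27 PM.
The post-show starts at 3:27 PM − 111 min = 1:36 PM.

1:36 PM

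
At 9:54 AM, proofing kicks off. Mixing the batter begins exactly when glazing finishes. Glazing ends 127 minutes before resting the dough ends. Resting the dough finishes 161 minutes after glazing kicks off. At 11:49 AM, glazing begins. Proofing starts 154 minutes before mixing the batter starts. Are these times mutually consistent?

Resting the dough ends at 11:49 AM + 161 min = 2:30 PM.
Glazing ends at 2:30 PM − 127 min = 12:23 PM.
So mixing the batter starts at 12:23 PM.
Proofing starts at 12:23 PM − 154 min = 9:49 AM.
But proofing is also said to start at 9:54 AM — a 5-minute conflict.

No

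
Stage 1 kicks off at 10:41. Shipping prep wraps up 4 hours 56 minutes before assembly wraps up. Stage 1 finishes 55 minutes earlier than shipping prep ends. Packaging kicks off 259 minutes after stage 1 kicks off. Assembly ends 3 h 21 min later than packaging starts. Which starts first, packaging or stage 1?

stage 1

Packaging starts at 10:41 + 259 min = 15:00.
Packaging starts at 15:00 and stage 1 starts at 10:41, so stage 1 is first.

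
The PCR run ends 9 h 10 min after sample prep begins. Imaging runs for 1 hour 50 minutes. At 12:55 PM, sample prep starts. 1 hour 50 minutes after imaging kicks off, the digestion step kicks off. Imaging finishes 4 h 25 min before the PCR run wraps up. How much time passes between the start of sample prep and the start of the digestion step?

The PCR run ends at 12:55 PM + 550 min = 10:05 PM.
Imaging ends at 10:05 PM − 265 min = 5:40 PM.
Imaging starts at 5:40 PM − 110 min = 3:50 PM.
The digestion step starts at 3:50 PM + 110 min = 5:40 PM.
From 12:55 PM to 5:40 PM is 4 hours 45 minutes.

4 hours 45 minutes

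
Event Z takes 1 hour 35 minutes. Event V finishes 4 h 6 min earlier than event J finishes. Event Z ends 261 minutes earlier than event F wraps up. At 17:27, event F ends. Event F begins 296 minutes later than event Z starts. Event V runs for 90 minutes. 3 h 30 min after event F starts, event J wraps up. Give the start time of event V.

Event Z ends at 17:27 − 261 min = 13:06.
Event Z starts at 13:06 − 95 min = 11:31.
Event F starts at 11:31 + 296 min = 16:27.
Event J ends at 16:27 + 210 min = 19:57.
Event V ends at 19:57 − 246 min = 15:51.
Event V starts at 15:51 − 90 min = 14:21.

14:21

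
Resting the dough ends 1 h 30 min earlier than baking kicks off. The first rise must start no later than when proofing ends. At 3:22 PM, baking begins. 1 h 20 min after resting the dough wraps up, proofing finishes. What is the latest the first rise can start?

3:12 PM

Resting the dough ends at 3:22 PM − 90 min = 1:52 PM.
Proofing ends at 1:52 PM + 80 min = 3:12 PM.
The first rise is bounded by proofing, so the latest it can start is 3:12 PM.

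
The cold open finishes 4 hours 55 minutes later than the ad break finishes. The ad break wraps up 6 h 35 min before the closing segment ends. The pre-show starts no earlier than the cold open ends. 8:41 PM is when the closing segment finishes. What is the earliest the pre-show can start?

7:01 PM

The ad break ends at 8:41 PM − 395 min = 2:06 PM.
The cold open ends at 2:06 PM + 295 min = 7:01 PM.
The pre-show is bounded by the cold open, so the earliest it can start is 7:01 PM.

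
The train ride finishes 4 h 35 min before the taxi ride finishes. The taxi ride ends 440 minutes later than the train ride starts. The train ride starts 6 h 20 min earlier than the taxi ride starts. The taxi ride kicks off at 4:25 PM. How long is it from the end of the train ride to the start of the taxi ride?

The train ride starts at 4:25 PM − 380 min = 10:05 AM.
The taxi ride ends at 10:05 AM + 440 min = 5:25 PM.
The train ride ends at 5:25 PM − 275 min = 12:50 PM.
From 12:50 PM to 4:25 PM is 3 h 35 min.

3 h 35 min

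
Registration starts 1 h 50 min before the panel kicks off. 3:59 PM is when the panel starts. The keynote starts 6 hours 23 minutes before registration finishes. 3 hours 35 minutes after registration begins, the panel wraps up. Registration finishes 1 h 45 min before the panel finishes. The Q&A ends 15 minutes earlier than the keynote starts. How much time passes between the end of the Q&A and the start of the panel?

6 hours 38 minutes

Registration starts at 3:59 PM − 110 min = 2:09 PM.
The panel ends at 2:09 PM + 215 min = 5:44 PM.
Registration ends at 5:44 PM − 105 min = 3:59 PM.
The keynote starts at 3:59 PM − 383 min = 9:36 AM.
The Q&A ends at 9:36 AM − 15 min = 9:21 AM.
From 9:21 AM to 3:59 PM is 6 hours 38 minutes.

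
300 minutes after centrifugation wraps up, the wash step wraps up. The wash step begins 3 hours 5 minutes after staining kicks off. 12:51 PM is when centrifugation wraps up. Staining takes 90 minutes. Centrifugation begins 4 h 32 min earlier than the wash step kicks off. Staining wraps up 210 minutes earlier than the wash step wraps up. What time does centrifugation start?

11:24 AM

The wash step ends at 12:51 PM + 300 min = 5:51 PM.
Staining ends at 5:51 PM − 210 min = 2:21 PM.
Staining starts at 2:21 PM − 90 min = 12:51 PM.
The wash step starts at 12:51 PM + 185 min = 3:56 PM.
Centrifugation starts at 3:56 PM − 272 min = 11:24 AM.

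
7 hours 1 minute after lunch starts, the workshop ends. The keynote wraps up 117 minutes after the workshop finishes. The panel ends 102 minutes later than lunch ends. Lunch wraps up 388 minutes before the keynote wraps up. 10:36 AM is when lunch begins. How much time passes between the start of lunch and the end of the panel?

The workshop ends at 10:36 AM + 421 min = 5:37 PM.
The keynote ends at 5:37 PM + 117 min = 7:34 PM.
Lunch ends at 7:34 PM − 388 min = 1:06 PM.
The panel ends at 1:06 PM + 102 min = 2:48 PM.
From 10:36 AM to 2:48 PM is 252 minutes.

252 minutes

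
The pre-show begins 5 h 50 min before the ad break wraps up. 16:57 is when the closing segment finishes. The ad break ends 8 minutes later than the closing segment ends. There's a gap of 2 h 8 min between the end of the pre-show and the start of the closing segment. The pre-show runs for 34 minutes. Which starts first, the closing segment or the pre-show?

the pre-show

The ad break ends at 16:57 + 8 min = 17:05.
The pre-show starts at 17:05 − 350 min = 11:15.
The pre-show ends at 11:15 + 34 min = 11:49.
The closing segment starts at 11:49 + 128 min = 13:57.
The closing segment starts at 13:57 and the pre-show starts at 11:15, so the pre-show is first.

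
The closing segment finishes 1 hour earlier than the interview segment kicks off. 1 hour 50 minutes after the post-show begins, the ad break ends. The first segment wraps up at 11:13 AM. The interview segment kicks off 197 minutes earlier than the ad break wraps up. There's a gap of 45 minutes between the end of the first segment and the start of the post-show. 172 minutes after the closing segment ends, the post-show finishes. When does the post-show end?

12:23 PM

The post-show starts at 11:13 AM + 45 min = 11:58 AM.
The ad break ends at 11:58 AM + 110 min = 1:48 PM.
The interview segment starts at 1:48 PM − 197 min = 10:31 AM.
The closing segment ends at 10:31 AM − 60 min = 9:31 AM.
The post-show ends at 9:31 AM + 172 min = 12:23 PM.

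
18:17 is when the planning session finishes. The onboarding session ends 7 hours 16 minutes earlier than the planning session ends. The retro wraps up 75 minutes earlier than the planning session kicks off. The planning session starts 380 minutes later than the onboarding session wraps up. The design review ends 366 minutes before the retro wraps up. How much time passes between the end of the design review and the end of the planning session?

The onboarding session ends at 18:17 − 436 min = 11:01.
The planning session starts at 11:01 + 380 min = 17:21.
The retro ends at 17:21 − 75 min = 16:06.
The design review ends at 16:06 − 366 min = 10:00.
From 10:00 to 18:17 is 8 hours 17 minutes.

8 hours 17 minutes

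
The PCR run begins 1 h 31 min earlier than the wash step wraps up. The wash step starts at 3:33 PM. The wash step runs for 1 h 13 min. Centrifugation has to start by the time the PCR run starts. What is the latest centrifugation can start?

3:15 PM

The wash step ends at 3:33 PM + 73 min = 4:46 PM.
The PCR run starts at 4:46 PM − 91 min = 3:15 PM.
Centrifugation is bounded by the PCR run, so the latest it can start is 3:15 PM.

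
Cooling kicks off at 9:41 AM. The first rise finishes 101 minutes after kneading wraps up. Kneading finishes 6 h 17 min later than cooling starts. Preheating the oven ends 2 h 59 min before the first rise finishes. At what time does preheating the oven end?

2:40 PM

Kneading ends at 9:41 AM + 377 min = 3:58 PM.
The first rise ends at 3:58 PM + 101 min = 5:39 PM.
Preheating the oven ends at 5:39 PM − 179 min = 2:40 PM.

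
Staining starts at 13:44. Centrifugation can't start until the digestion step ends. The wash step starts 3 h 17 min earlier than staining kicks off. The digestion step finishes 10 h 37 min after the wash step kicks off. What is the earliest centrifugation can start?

The wash step starts at 13:44 − 197 min = 10:27.
The digestion step ends at 10:27 + 637 min = 21:04.
Centrifugation is bounded by the digestion step, so the earliest it can start is 21:04.

21:04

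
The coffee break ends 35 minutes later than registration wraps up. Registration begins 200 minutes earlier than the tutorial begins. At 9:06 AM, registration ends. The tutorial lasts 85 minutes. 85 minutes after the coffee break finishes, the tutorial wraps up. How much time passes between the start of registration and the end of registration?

165 minutes

The coffee break ends at 9:06 AM + 35 min = 9:41 AM.
The tutorial ends at 9:41 AM + 85 min = 11:06 AM.
The tutorial starts at 11:06 AM − 85 min = 9:41 AM.
Registration starts at 9:41 AM − 200 min = 6:21 AM.
From 6:21 AM to 9:06 AM is 165 minutes.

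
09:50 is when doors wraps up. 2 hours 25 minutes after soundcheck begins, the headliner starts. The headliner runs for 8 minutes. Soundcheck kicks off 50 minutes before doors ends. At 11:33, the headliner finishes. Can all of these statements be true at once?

Yes

Soundcheck starts at 09:50 − 50 min = 09:00.
The headliner starts at 09:00 + 145 min = 11:25.
The headliner ends at 11:25 + 8 min = 11:33.
That matches the stated 11:33, so the schedule is consistent.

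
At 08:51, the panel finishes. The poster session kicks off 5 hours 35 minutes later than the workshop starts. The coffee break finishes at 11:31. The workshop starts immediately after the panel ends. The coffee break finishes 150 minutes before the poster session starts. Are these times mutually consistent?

The workshop starts at 08:51.
The poster session starts at 08:51 + 335 min = 14:26.
The coffee break ends at 14:26 − 150 min = 11:56.
But the coffee break is also said to end at 11:31 — a 25-minute conflict.

No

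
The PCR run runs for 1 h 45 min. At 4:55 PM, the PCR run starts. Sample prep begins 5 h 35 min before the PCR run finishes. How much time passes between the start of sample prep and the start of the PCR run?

The PCR run ends at 4:55 PM + 105 min = 6:40 PM.
Sample prep starts at 6:40 PM − 335 min = 1:05 PM.
From 1:05 PM to 4:55 PM is 3 hours 50 minutes.

3 hours 50 minutes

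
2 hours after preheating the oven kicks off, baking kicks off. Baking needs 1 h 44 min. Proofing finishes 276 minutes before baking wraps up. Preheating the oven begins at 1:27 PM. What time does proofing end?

12:35 PM

Baking starts at 1:27 PM + 120 min = 3:27 PM.
Baking ends at 3:27 PM + 104 min = 5:11 PM.
Proofing ends at 5:11 PM − 276 min = 12:35 PM.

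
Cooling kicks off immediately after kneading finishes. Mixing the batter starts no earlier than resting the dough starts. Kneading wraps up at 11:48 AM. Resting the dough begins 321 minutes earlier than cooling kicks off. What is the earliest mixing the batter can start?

6:27 AM

Cooling starts at 11:48 AM.
Resting the dough starts at 11:48 AM − 321 min = 6:27 AM.
Mixing the batter is bounded by resting the dough, so the earliest it can start is 6:27 AM.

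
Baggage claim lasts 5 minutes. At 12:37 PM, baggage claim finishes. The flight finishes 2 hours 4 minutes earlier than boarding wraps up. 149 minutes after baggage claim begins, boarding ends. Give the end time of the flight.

12:57 PM

Baggage claim starts at 12:37 PM − 5 min = 12:32 PM.
Boarding ends at 12:32 PM + 149 min = 3:01 PM.
The flight ends at 3:01 PM − 124 min = 12:57 PM.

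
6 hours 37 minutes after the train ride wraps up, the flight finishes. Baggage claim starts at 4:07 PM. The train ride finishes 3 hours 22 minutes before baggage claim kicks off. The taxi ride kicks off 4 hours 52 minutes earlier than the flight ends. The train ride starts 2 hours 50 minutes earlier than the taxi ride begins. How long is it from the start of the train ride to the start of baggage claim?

4 hours 27 minutes

The train ride ends at 4:07 PM − 202 min = 12:45 PM.
The flight ends at 12:45 PM + 397 min = 7:22 PM.
The taxi ride starts at 7:22 PM − 292 min = 2:30 PM.
The train ride starts at 2:30 PM − 170 min = 11:40 AM.
From 11:40 AM to 4:07 PM is 4 hours 27 minutes.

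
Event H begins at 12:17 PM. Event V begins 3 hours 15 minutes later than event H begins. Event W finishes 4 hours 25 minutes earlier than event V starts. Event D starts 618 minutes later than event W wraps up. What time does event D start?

Event V starts at 12:17 PM + 195 min = 3:32 PM.
Event W ends at 3:32 PM − 265 min = 11:07 AM.
Event D starts at 11:07 AM + 618 min = 9:25 PM.

9:25 PM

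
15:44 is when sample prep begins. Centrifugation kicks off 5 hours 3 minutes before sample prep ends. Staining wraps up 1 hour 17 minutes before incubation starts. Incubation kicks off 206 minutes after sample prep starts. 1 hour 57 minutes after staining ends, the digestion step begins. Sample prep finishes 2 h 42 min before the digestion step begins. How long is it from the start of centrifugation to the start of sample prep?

3 h 39 min

Incubation starts at 15:44 + 206 min = 19:10.
Staining ends at 19:10 − 77 min = 17:53.
The digestion step starts at 17:53 + 117 min = 19:50.
Sample prep ends at 19:50 − 162 min = 17:08.
Centrifugation starts at 17:08 − 303 min = 12:05.
From 12:05 to 15:44 is 3 h 39 min.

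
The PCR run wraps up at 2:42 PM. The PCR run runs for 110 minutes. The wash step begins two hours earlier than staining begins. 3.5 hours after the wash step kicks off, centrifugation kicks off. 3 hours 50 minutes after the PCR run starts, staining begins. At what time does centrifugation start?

The PCR run starts at 2:42 PM − 110 min = 12:52 PM.
Staining starts at 12:52 PM + 230 min = 4:42 PM.
The wash step starts at 4:42 PM − 120 min = 2:42 PM.
Centrifugation starts at 2:42 PM + 210 min = 6:12 PM.

6:12 PM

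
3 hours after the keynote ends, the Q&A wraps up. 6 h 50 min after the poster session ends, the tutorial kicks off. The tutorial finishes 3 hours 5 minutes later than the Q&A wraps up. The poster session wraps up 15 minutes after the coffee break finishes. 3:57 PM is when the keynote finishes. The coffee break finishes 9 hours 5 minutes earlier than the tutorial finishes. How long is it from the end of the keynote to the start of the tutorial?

The Q&A ends at 3:57 PM + 180 min = 6:57 PM.
The tutorial ends at 6:57 PM + 185 min = 10:02 PM.
The coffee break ends at 10:02 PM − 545 min = 12:57 PM.
The poster session ends at 12:57 PM + 15 min = 1:12 PM.
The tutorial starts at 1:12 PM + 410 min = 8:02 PM.
From 3:57 PM to 8:02 PM is 4 h 5 min.

4 h 5 min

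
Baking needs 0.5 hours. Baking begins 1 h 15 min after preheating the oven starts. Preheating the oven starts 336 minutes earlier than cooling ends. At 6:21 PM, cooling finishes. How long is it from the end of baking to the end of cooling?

3 hours 51 minutes

Preheating the oven starts at 6:21 PM − 336 min = 12:45 PM.
Baking starts at 12:45 PM + 75 min = 2:00 PM.
Baking ends at 2:00 PM + 30 min = 2:30 PM.
From 2:30 PM to 6:21 PM is 3 hours 51 minutes.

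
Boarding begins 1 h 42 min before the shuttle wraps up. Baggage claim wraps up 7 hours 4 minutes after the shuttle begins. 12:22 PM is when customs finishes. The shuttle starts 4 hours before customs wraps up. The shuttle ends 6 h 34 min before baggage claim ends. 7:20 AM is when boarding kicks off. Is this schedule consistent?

The shuttle starts at 12:22 PM − 240 min = 8:22 AM.
Baggage claim ends at 8:22 AM + 424 min = 3:26 PM.
The shuttle ends at 3:26 PM − 394 min = 8:52 AM.
Boarding starts at 8:52 AM − 102 min = 7:10 AM.
But boarding is also said to start at 7:20 AM — a 10-minute conflict.

No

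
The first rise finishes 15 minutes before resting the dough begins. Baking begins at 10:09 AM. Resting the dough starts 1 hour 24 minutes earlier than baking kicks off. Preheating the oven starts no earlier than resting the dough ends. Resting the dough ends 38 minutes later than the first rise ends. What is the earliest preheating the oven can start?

9:08 AM

Resting the dough starts at 10:09 AM − 84 min = 8:45 AM.
The first rise ends at 8:45 AM − 15 min = 8:30 AM.
Resting the dough ends at 8:30 AM + 38 min = 9:08 AM.
Preheating the oven is bounded by resting the dough, so the earliest it can start is 9:08 AM.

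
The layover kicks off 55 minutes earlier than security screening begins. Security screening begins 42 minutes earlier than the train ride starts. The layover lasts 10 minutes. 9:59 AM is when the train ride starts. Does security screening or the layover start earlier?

the layover

Security screening starts at 9:59 AM − 42 min = 9:17 AM.
The layover starts at 9:17 AM − 55 min = 8:22 AM.
Security screening starts at 9:17 AM and the layover starts at 8:22 AM, so the layover is first.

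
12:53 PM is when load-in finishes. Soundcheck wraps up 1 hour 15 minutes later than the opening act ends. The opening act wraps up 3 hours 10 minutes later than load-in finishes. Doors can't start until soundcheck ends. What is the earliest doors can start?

The opening act ends at 12:53 PM + 190 min = 4:03 PM.
Soundcheck ends at 4:03 PM + 75 min = 5:18 PM.
Doors is bounded by soundcheck, so the earliest it can start is 5:18 PM.

5:18 PM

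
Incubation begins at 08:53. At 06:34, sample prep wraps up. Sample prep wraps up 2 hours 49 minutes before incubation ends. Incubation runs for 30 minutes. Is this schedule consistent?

Incubation ends at 08:53 + 30 min = 09:23.
Sample prep ends at 09:23 − 169 min = 06:34.
That matches the stated 06:34, so the schedule is consistent.

Yes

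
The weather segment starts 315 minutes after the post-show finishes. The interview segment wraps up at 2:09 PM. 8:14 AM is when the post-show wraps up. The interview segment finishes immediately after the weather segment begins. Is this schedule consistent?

No

The weather segment starts at 8:14 AM + 315 min = 1:29 PM.
So the interview segment ends at 1:29 PM.
But the interview segment is also said to end at 2:09 PM — a 40-minute conflict.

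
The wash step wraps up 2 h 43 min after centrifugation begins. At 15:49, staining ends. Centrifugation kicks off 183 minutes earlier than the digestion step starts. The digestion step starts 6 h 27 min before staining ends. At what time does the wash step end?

09:02

The digestion step starts at 15:49 − 387 min = 09:22.
Centrifugation starts at 09:22 − 183 min = 06:19.
The wash step ends at 06:19 + 163 min = 09:02.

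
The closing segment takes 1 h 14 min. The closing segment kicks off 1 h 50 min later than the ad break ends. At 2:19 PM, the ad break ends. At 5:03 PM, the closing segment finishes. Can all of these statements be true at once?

The closing segment starts at 2:19 PM + 110 min = 4:09 PM.
The closing segment ends at 4:09 PM + 74 min = 5:23 PM.
But the closing segment is also said to end at 5:03 PM — a 20-minute conflict.

No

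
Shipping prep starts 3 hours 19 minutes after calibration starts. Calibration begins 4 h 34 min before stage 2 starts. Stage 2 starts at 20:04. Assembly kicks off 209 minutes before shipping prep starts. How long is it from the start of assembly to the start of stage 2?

4 h 44 min

Calibration starts at 20:04 − 274 min = 15:30.
Shipping prep starts at 15:30 + 199 min = 18:49.
Assembly starts at 18:49 − 209 min = 15:20.
From 15:20 to 20:04 is 4 h 44 min.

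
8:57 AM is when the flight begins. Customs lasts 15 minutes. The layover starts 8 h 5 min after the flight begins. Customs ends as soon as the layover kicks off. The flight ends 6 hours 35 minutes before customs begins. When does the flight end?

The layover starts at 8:57 AM + 485 min = 5:02 PM.
So customs ends at 5:02 PM.
Customs starts at 5:02 PM − 15 min = 4:47 PM.
The flight ends at 4:47 PM − 395 min = 10:12 AM.

10:12 AM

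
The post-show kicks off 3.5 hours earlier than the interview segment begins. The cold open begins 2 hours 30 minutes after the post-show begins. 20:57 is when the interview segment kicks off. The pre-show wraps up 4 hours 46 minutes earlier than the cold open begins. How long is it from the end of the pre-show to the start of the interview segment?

5 h 46 min

The post-show starts at 20:57 − 210 min = 17:27.
The cold open starts at 17:27 + 150 min = 19:57.
The pre-show ends at 19:57 − 286 min = 15:11.
From 15:11 to 20:57 is 5 h 46 min.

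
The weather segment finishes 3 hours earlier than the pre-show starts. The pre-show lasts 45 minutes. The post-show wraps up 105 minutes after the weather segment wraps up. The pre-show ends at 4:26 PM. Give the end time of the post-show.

The pre-show starts at 4:26 PM − 45 min = 3:41 PM.
The weather segment ends at 3:41 PM − 180 min = 12:41 PM.
The post-show ends at 12:41 PM + 105 min = 2:26 PM.

2:26 PM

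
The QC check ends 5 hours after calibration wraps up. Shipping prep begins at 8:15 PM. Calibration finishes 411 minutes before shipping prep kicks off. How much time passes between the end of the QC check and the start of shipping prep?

111 minutes

Calibration ends at 8:15 PM − 411 min = 1:24 PM.
The QC check ends at 1:24 PM + 300 min = 6:24 PM.
From 6:24 PM to 8:15 PM is 111 minutes.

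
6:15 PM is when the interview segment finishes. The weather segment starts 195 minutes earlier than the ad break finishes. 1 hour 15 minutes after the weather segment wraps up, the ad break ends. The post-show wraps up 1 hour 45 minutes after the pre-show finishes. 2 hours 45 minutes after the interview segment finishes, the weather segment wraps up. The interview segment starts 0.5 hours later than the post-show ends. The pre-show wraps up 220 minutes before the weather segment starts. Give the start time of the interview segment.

5:35 PM

The weather segment ends at 6:15 PM + 165 min = 9:00 PM.
The ad break ends at 9:00 PM + 75 min = 10:15 PM.
The weather segment starts at 10:15 PM − 195 min = 7:00 PM.
The pre-show ends at 7:00 PM − 220 min = 3:20 PM.
The post-show ends at 3:20 PM + 105 min = 5:05 PM.
The interview segment starts at 5:05 PM + 30 min = 5:35 PM.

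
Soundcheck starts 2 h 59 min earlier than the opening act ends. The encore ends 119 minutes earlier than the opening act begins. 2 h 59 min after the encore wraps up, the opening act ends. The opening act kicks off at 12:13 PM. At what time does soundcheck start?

The encore ends at 12:13 PM − 119 min = 10:14 AM.
The opening act ends at 10:14 AM + 179 min = 1:13 PM.
Soundcheck starts at 1:13 PM − 179 min = 10:14 AM.

10:14 AM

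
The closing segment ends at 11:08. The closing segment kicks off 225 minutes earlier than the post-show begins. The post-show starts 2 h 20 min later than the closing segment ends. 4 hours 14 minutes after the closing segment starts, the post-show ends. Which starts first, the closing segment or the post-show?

the closing segment

The post-show starts at 11:08 + 140 min = 13:28.
The closing segment starts at 13:28 − 225 min = 09:43.
The closing segment starts at 09:43 and the post-show starts at 13:28, so the closing segment is first.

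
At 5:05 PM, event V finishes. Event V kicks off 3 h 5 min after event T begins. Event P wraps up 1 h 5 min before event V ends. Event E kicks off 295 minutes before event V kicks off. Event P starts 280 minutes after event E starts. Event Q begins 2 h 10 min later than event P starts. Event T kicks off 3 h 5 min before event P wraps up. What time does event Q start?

5:55 PM

Event P ends at 5:05 PM − 65 min = 4:00 PM.
Event T starts at 4:00 PM − 185 min = 12:55 PM.
Event V starts at 12:55 PM + 185 min = 4:00 PM.
Event E starts at 4:00 PM − 295 min = 11:05 AM.
Event P starts at 11:05 AM + 280 min = 3:45 PM.
Event Q starts at 3:45 PM + 130 min = 5:55 PM.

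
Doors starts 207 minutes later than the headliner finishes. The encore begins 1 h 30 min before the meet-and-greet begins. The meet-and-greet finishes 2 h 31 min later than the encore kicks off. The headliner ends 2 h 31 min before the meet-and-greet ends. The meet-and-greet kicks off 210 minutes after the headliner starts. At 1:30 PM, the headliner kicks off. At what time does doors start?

6:57 PM

The meet-and-greet starts at 1:30 PM + 210 min = 5:00 PM.
The encore starts at 5:00 PM − 90 min = 3:30 PM.
The meet-and-greet ends at 3:30 PM + 151 min = 6:01 PM.
The headliner ends at 6:01 PM − 151 min = 3:30 PM.
Doors starts at 3:30 PM + 207 min = 6:57 PM.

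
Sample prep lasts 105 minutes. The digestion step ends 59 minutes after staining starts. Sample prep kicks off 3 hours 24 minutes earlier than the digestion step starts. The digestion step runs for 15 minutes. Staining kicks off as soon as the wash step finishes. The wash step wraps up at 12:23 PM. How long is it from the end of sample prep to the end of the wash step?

55 minutes

Staining starts at 12:23 PM.
The digestion step ends at 12:23 PM + 59 min = 1:22 PM.
The digestion step starts at 1:22 PM − 15 min = 1:07 PM.
Sample prep starts at 1:07 PM − 204 min = 9:43 AM.
Sample prep ends at 9:43 AM + 105 min = 11:28 AM.
From 11:28 AM to 12:23 PM is 55 minutes.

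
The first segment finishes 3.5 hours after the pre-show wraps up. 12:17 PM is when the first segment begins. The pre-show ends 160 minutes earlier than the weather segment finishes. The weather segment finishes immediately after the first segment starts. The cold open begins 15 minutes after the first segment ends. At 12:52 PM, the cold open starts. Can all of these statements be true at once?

No

The weather segment ends at 12:17 PM.
The pre-show ends at 12:17 PM − 160 min = 9:37 AM.
The first segment ends at 9:37 AM + 210 min = 1:07 PM.
The cold open starts at 1:07 PM + 15 min = 1:22 PM.
But the cold open is also said to start at 12:52 PM — a 30-minute conflict.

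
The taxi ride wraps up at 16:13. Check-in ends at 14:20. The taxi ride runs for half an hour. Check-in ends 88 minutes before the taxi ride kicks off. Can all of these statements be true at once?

No

The taxi ride starts at 16:13 − 30 min = 15:43.
Check-in ends at 15:43 − 88 min = 14:15.
But check-in is also said to end at 14:20 — a 5-minute conflict.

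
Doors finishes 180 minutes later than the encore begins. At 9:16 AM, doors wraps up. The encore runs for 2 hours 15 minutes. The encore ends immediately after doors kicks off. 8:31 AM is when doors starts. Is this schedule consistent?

The encore ends at 8:31 AM.
The encore starts at 8:31 AM − 135 min = 6:16 AM.
Doors ends at 6:16 AM + 180 min = 9:16 AM.
That matches the stated 9:16 AM, so the schedule is consistent.

Yes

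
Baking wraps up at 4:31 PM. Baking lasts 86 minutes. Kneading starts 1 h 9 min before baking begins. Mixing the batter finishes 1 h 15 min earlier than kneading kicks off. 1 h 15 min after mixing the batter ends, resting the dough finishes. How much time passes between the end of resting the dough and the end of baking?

Baking starts at 4:31 PM − 86 min = 3:05 PM.
Kneading starts at 3:05 PM − 69 min = 1:56 PM.
Mixing the batter ends at 1:56 PM − 75 min = 12:41 PM.
Resting the dough ends at 12:41 PM + 75 min = 1:56 PM.
From 1:56 PM to 4:31 PM is 2 h 35 min.

2 h 35 min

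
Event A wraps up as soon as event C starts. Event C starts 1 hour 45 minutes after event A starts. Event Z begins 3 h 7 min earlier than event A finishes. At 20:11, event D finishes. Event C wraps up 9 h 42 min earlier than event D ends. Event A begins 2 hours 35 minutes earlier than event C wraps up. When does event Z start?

Event C ends at 20:11 − 582 min = 10:29.
Event A starts at 10:29 − 155 min = 07:54.
Event C starts at 07:54 + 105 min = 09:39.
So event A ends at 09:39.
Event Z starts at 09:39 − 187 min = 06:32.

06:32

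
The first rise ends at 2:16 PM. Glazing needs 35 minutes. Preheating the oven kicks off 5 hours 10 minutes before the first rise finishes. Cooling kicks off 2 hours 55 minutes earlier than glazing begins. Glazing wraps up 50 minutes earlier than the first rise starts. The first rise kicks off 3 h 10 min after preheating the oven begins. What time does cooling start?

Preheating the oven starts at 2:16 PM − 310 min = 9:06 AM.
The first rise starts at 9:06 AM + 190 min = 12:16 PM.
Glazing ends at 12:16 PM − 50 min = 11:26 AM.
Glazing starts at 11:26 AM − 35 min = 10:51 AM.
Cooling starts at 10:51 AM − 175 min = 7:56 AM.

7:56 AM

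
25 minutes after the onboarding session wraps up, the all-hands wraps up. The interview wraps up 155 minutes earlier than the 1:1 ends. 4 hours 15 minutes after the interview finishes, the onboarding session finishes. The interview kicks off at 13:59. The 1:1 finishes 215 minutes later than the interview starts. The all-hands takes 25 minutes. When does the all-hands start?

The 1:1 ends at 13:59 + 215 min = 17:34.
The interview ends at 17:34 − 155 min = 14:59.
The onboarding session ends at 14:59 + 255 min = 19:14.
The all-hands ends at 19:14 + 25 min = 19:39.
The all-hands starts at 19:39 − 25 min = 19:14.

19:14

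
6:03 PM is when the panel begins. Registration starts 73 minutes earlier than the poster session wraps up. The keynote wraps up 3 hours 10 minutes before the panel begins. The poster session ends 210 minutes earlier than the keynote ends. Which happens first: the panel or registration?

The keynote ends at 6:03 PM − 190 min = 2:53 PM.
The poster session ends at 2:53 PM − 210 min = 11:23 AM.
Registration starts at 11:23 AM − 73 min = 10:10 AM.
The panel starts at 6:03 PM and registration starts at 10:10 AM, so registration is first.

registration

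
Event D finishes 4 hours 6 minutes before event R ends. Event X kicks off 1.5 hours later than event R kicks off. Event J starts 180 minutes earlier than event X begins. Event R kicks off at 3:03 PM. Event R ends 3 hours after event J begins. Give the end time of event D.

Event X starts at 3:03 PM + 90 min = 4:33 PM.
Event J starts at 4:33 PM − 180 min = 1:33 PM.
Event R ends at 1:33 PM + 180 min = 4:33 PM.
Event D ends at 4:33 PM − 246 min = 12:27 PM.

12:27 PM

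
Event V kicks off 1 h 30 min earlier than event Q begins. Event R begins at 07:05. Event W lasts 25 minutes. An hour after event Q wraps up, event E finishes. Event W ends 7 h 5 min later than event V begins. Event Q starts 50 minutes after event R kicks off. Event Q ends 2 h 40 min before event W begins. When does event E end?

11:25

Event Q starts at 07:05 + 50 min = 07:55.
Event V starts at 07:55 − 90 min = 06:25.
Event W ends at 06:25 + 425 min = 13:30.
Event W starts at 13:30 − 25 min = 13:05.
Event Q ends at 13:05 − 160 min = 10:25.
Event E ends at 10:25 + 60 min = 11:25.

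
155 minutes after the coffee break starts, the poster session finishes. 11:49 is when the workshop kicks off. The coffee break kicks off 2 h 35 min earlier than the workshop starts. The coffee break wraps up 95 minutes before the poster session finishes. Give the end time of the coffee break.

10:14

The coffee break starts at 11:49 − 155 min = 09:14.
The poster session ends at 09:14 + 155 min = 11:49.
The coffee break ends at 11:49 − 95 min = 10:14.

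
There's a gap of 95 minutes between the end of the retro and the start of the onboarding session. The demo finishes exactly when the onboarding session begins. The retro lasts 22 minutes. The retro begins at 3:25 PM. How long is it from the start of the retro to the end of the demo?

1 hour 57 minutes

The retro ends at 3:25 PM + 22 min = 3:47 PM.
The onboarding session starts at 3:47 PM + 95 min = 5:22 PM.
So the demo ends at 5:22 PM.
From 3:25 PM to 5:22 PM is 1 hour 57 minutes.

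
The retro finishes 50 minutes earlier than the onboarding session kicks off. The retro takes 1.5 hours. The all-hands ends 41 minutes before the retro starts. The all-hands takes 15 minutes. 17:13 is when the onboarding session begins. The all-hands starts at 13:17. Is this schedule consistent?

No

The retro ends at 17:13 − 50 min = 16:23.
The retro starts at 16:23 − 90 min = 14:53.
The all-hands ends at 14:53 − 41 min = 14:12.
The all-hands starts at 14:12 − 15 min = 13:57.
But the all-hands is also said to start at 13:17 — a 40-minute conflict.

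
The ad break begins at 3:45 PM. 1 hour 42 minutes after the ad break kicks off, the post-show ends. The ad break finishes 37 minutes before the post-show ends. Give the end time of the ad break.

The post-show ends at 3:45 PM + 102 min = 5:27 PM.
The ad break ends at 5:27 PM − 37 min = 4:50 PM.

4:50 PM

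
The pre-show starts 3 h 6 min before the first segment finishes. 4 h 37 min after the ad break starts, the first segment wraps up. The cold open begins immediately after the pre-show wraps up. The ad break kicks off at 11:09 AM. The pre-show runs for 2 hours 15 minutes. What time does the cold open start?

The first segment ends at 11:09 AM + 277 min = 3:46 PM.
The pre-show starts at 3:46 PM − 186 min = 12:40 PM.
The pre-show ends at 12:40 PM + 135 min = 2:55 PM.
So the cold open starts at 2:55 PM.

2:55 PM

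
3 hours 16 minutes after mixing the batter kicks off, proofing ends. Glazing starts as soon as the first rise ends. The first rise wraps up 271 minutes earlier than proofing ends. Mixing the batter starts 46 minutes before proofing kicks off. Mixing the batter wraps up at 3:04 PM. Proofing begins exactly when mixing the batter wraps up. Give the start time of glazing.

Proofing starts at 3:04 PM.
Mixing the batter starts at 3:04 PM − 46 min = 2:18 PM.
Proofing ends at 2:18 PM + 196 min = 5:34 PM.
The first rise ends at 5:34 PM − 271 min = 1:03 PM.
So glazing starts at 1:03 PM.

1:03 PM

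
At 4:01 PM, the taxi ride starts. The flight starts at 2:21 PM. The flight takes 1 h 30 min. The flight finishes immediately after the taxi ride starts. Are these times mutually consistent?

No

The flight ends at 4:01 PM.
The flight starts at 4:01 PM − 90 min = 2:31 PM.
But the flight is also said to start at 2:21 PM — a 10-minute conflict.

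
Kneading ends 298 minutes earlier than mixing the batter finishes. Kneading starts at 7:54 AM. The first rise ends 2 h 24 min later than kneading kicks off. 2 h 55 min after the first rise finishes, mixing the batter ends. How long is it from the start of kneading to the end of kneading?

21 minutes

The first rise ends at 7:54 AM + 144 min = 10:18 AM.
Mixing the batter ends at 10:18 AM + 175 min = 1:13 PM.
Kneading ends at 1:13 PM − 298 min = 8:15 AM.
From 7:54 AM to 8:15 AM is 21 minutes.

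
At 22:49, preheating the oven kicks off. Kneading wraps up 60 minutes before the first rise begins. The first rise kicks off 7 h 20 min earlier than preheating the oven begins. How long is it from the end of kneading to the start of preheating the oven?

The first rise starts at 22:49 − 440 min = 15:29.
Kneading ends at 15:29 − 60 min = 14:29.
From 14:29 to 22:49 is 500 minutes.

500 minutes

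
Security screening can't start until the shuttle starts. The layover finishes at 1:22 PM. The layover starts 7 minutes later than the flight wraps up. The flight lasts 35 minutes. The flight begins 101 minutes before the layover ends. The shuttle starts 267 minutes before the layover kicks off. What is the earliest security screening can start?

7:56 AM

The flight starts at 1:22 PM − 101 min = 11:41 AM.
The flight ends at 11:41 AM + 35 min = 12:16 PM.
The layover starts at 12:16 PM + 7 min = 12:23 PM.
The shuttle starts at 12:23 PM − 267 min = 7:56 AM.
Security screening is bounded by the shuttle, so the earliest it can start is 7:56 AM.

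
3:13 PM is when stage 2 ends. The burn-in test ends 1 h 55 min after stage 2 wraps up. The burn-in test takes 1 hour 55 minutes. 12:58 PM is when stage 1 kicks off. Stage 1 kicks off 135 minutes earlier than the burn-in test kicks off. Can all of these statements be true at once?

The burn-in test ends at 3:13 PM + 115 min = 5:08 PM.
The burn-in test starts at 5:08 PM − 115 min = 3:13 PM.
Stage 1 starts at 3:13 PM − 135 min = 12:58 PM.
That matches the stated 12:58 PM, so the schedule is consistent.

Yes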